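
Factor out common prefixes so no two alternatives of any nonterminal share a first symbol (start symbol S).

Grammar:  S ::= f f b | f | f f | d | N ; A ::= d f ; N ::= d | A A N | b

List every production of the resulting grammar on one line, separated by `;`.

S ::= d | N | f S'; A ::= d f; N ::= d | A A N | b; S' ::= epsilon | f S''; S'' ::= b | epsilon

S has alternatives sharing prefix 'f': factor to S → f S' with S' → f b | ε | f.
S' has alternatives sharing prefix 'f': factor to S' → f S'' with S'' → b | ε.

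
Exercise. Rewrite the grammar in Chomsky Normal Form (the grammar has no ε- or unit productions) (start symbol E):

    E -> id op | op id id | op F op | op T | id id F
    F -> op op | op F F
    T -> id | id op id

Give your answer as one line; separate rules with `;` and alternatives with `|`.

E -> X1 X2 | X2 Y1 | X2 Y2 | X2 T | X1 Y3; F -> X2 X2 | X2 Y4; T -> id | X1 Y5; X1 -> id; X2 -> op; Y1 -> X1 X1; Y2 -> F X2; Y3 -> X1 F; Y4 -> F F; Y5 -> X2 X1

Introduce a nonterminal for each terminal appearing in a rule of length ≥ 2: X1 → id, X2 → op.
Binarize each right-hand side of length ≥ 3 by chaining fresh nonterminals (Y1, Y2, …): affected rules were E → X2 X1 X1; E → X2 F X2; E → X1 X1 F; F → X2 F F.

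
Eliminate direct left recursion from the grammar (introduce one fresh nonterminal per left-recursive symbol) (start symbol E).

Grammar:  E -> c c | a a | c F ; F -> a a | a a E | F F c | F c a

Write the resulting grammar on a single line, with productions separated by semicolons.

Left recursion appears on F.
For F: α = {F c, c a}, β = {a a, a a E}. Rewrite as F → β F' and F' → α F' | ε.

E -> c c | a a | c F; F -> a a F' | a a E F'; F' -> F c F' | c a F' | eps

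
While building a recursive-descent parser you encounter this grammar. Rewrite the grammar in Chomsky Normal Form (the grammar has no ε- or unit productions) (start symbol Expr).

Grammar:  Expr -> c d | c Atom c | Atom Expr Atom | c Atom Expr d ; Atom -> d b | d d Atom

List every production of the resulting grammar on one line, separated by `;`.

Introduce a nonterminal for each terminal appearing in a rule of length ≥ 2: X1 → c, X2 → d, X3 → b.
Binarize each right-hand side of length ≥ 3 by chaining fresh nonterminals (Y1, Y2, …): affected rules were Expr → X1 Atom X1; Expr → Atom Expr Atom; Expr → X1 Atom Expr X2; Atom → X2 X2 Atom.

Expr -> X1 X2 | X1 Y1 | Atom Y2 | X1 Y3; Atom -> X2 X3 | X2 Y5; X1 -> c; X2 -> d; X3 -> b; Y1 -> Atom X1; Y2 -> Expr Atom; Y3 -> Atom Y4; Y4 -> Expr X2; Y5 -> X2 Atom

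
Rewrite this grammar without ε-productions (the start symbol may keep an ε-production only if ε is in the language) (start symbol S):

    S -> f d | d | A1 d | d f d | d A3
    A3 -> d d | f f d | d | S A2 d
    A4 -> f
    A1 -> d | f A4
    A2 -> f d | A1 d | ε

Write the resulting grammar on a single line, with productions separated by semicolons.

Nullable set = {A2}.
ε ∉ L(G), so no ε-production is kept.
Expand every rule over subsets of its nullable positions: A3 → S A2 d gives S A2 d | S d.

S -> f d | d | A1 d | d f d | d A3; A3 -> d d | f f d | d | S A2 d | S d; A4 -> f; A1 -> d | f A4; A2 -> f d | A1 d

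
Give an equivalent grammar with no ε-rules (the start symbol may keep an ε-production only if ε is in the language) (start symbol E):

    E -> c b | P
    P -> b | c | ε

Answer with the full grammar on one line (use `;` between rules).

E -> c b | P | ε; P -> b | c

Nullable set = {E, P}.
ε ∈ L(G) since E is nullable, so keep E → ε.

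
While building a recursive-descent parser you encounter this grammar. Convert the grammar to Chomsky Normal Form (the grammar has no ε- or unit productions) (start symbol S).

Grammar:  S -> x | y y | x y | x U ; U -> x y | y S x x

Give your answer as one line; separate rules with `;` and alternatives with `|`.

Introduce a nonterminal for each terminal appearing in a rule of length ≥ 2: X1 → y, X2 → x.
Binarize each right-hand side of length ≥ 3 by chaining fresh nonterminals (Y1, Y2, …): affected rules were U → X1 S X2 X2.

S -> x | X1 X1 | X2 X1 | X2 U; U -> X2 X1 | X1 Y1; X1 -> y; X2 -> x; Y1 -> S Y2; Y2 -> X2 X2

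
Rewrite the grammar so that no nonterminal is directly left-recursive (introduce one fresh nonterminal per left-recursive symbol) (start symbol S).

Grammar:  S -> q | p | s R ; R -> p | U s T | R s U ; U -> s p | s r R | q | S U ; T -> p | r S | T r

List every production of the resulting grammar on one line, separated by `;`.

Left recursion appears on R, T.
For R: α = {s U}, β = {p, U s T}. Rewrite as R → β R' and R' → α R' | ε.
For T: α = {r}, β = {p, r S}. Rewrite as T → β T' and T' → α T' | ε.

S -> q | p | s R; R -> p R' | U s T R'; U -> s p | s r R | q | S U; T -> p T' | r S T'; R' -> s U R' | ε; T' -> r T' | ε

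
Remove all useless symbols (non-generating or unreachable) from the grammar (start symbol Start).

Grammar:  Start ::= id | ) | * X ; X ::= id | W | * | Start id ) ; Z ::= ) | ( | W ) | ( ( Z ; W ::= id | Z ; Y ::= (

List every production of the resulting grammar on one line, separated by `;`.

Start ::= id | ) | * X; X ::= id | W | * | Start id ); Z ::= ) | ( | W ) | ( ( Z; W ::= id | Z

Generating nonterminals: {Start, W, X, Y, Z}.
Reachable from Start after that: {Start, W, X, Z}.
Removed useless symbols: {Y} and every production mentioning them.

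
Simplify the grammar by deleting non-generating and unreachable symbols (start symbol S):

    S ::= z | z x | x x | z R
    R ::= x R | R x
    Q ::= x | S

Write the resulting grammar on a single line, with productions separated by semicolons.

Generating nonterminals: {Q, S}.
Reachable from S after that: {S}.
Removed useless symbols: {Q, R} and every production mentioning them.

S ::= z | z x | x x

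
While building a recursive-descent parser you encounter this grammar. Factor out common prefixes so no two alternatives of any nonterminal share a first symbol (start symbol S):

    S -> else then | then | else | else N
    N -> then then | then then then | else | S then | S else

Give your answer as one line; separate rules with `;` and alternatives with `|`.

S has alternatives sharing prefix 'else': factor to S → else S' with S' → then | ε | N.
N has alternatives sharing prefix 'then then': factor to N → then then N' with N' → ε | then.
N has alternatives sharing prefix 'S': factor to N → S N'' with N'' → then | else.

S -> then | else S'; N -> else | then then N' | S N''; S' -> then | ε | N; N' -> ε | then; N'' -> then | else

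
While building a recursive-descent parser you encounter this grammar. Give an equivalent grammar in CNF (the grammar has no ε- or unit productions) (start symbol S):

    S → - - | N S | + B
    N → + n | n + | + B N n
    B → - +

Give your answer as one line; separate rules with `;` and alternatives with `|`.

S → X1 X1 | N S | X2 B; N → X2 X3 | X3 X2 | X2 Y1; B → X1 X2; X1 → -; X2 → +; X3 → n; Y1 → B Y2; Y2 → N X3

Introduce a nonterminal for each terminal appearing in a rule of length ≥ 2: X1 → -, X2 → +, X3 → n.
Binarize each right-hand side of length ≥ 3 by chaining fresh nonterminals (Y1, Y2, …): affected rules were N → X2 B N X3.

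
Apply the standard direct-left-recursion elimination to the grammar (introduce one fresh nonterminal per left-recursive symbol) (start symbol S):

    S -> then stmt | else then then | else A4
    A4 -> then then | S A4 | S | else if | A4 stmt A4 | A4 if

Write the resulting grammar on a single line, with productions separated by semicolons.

Directly left-recursive nonterminal: A4.
For A4: α = {stmt A4, if}, β = {then then, S A4, S, else if}. Rewrite as A4 → β A4' and A4' → α A4' | ε.

S -> then stmt | else then then | else A4; A4 -> then then A4' | S A4 A4' | S A4' | else if A4'; A4' -> stmt A4 A4' | if A4' | eps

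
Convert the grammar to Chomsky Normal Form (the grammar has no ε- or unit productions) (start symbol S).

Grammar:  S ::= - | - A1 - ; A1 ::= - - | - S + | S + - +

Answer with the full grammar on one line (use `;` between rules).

Introduce a nonterminal for each terminal appearing in a rule of length ≥ 2: X1 → -, X2 → +.
Binarize each right-hand side of length ≥ 3 by chaining fresh nonterminals (Y1, Y2, …): affected rules were S → X1 A1 X1; A1 → X1 S X2; A1 → S X2 X1 X2.

S ::= - | X1 Y1; A1 ::= X1 X1 | X1 Y2 | S Y3; X1 ::= -; X2 ::= +; Y1 ::= A1 X1; Y2 ::= S X2; Y3 ::= X2 Y4; Y4 ::= X1 X2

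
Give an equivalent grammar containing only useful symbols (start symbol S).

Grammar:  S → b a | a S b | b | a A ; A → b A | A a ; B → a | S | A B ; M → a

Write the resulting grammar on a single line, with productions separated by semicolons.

Generating nonterminals: {B, M, S}.
Reachable from S after that: {S}.
Removed useless symbols: {A, B, M} and every production mentioning them.

S → b a | a S b | b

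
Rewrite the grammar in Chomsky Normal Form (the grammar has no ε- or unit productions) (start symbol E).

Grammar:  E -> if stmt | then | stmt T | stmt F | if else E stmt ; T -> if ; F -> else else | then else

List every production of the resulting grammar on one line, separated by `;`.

E -> X1 X2 | then | X2 T | X2 F | X1 Y1; T -> if; F -> X3 X3 | X4 X3; X1 -> if; X2 -> stmt; X3 -> else; X4 -> then; Y1 -> X3 Y2; Y2 -> E X2

Introduce a nonterminal for each terminal appearing in a rule of length ≥ 2: X1 → if, X2 → stmt, X3 → else, X4 → then.
Binarize each right-hand side of length ≥ 3 by chaining fresh nonterminals (Y1, Y2, …): affected rules were E → X1 X3 E X2.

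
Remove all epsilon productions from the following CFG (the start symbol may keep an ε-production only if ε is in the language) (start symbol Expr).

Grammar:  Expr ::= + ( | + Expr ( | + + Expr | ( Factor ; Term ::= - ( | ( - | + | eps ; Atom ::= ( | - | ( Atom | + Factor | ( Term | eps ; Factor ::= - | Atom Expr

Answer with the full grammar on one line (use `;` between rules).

Expr ::= + ( | + Expr ( | + + Expr | ( Factor; Term ::= - ( | ( - | +; Atom ::= ( | - | ( Atom | + Factor | ( Term; Factor ::= - | Atom Expr | Expr

Nullable set = {Atom, Term}.
ε ∉ L(G), so no ε-production is kept.
Expand every rule over subsets of its nullable positions: Factor → Atom Expr gives Atom Expr | Expr.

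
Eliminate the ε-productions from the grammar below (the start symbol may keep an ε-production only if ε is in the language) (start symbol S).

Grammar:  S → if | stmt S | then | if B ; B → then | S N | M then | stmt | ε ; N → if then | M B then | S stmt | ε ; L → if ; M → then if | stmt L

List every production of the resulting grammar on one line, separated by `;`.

Nullable nonterminals: {B, N}.
ε ∉ L(G), so no ε-production is kept.
Add the nullable-subset variants: B → S N gives S N | S. N → M B then gives M B then | M then.

S → if | stmt S | then | if B; B → then | S N | S | M then | stmt; N → if then | M B then | M then | S stmt; L → if; M → then if | stmt L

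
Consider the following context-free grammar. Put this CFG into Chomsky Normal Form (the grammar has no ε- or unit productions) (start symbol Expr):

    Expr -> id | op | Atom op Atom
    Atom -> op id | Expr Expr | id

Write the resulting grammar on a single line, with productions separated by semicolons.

Introduce a nonterminal for each terminal appearing in a rule of length ≥ 2: X1 → op, X2 → id.
Binarize each right-hand side of length ≥ 3 by chaining fresh nonterminals (Y1, Y2, …): affected rules were Expr → Atom X1 Atom.

Expr -> id | op | Atom Y1; Atom -> X1 X2 | Expr Expr | id; X1 -> op; X2 -> id; Y1 -> X1 Atom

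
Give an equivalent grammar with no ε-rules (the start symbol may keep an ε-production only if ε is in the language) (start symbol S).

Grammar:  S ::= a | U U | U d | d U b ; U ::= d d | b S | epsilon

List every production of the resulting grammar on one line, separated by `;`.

Nullable nonterminals: {S, U}.
ε ∈ L(G) since S is nullable, so keep S → ε.
Expand every rule over subsets of its nullable positions: S → U U gives U U | U. S → U d gives U d | d. S → d U b gives d U b | d b. U → b S gives b S | b.

S ::= a | U U | U | U d | d | d U b | d b | epsilon; U ::= d d | b S | b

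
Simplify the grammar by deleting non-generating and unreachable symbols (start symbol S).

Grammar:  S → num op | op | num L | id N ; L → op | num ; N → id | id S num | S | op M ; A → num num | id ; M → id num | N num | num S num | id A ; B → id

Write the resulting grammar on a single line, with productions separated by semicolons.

Generating nonterminals: {A, B, L, M, N, S}.
Reachable from S after that: {A, L, M, N, S}.
Removed useless symbols: {B} and every production mentioning them.

S → num op | op | num L | id N; L → op | num; N → id | id S num | S | op M; A → num num | id; M → id num | N num | num S num | id A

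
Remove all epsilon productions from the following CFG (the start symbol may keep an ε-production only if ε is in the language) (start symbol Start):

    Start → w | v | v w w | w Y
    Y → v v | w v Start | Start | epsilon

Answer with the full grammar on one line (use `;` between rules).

The nullable symbols are {Y}.
ε ∉ L(G), so no ε-production is kept.

Start → w | v | v w w | w Y; Y → v v | w v Start | Start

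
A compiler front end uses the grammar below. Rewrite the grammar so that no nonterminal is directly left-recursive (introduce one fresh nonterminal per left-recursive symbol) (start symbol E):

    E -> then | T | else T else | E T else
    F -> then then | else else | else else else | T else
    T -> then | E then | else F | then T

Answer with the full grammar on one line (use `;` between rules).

E -> then E' | T E' | else T else E'; F -> then then | else else | else else else | T else; T -> then | E then | else F | then T; E' -> T else E' | ε

Left recursion appears on E.
For E: α = {T else}, β = {then, T, else T else}. Rewrite as E → β E' and E' → α E' | ε.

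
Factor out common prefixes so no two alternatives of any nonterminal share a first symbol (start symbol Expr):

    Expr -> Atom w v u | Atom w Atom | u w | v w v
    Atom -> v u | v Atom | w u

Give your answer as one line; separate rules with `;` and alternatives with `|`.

Expr -> u w | v w v | Atom w Expr1; Atom -> w u | v Atom1; Expr1 -> v u | Atom; Atom1 -> u | Atom

Expr has alternatives sharing prefix 'Atom w': factor to Expr → Atom w Expr1 with Expr1 → v u | Atom.
Atom has alternatives sharing prefix 'v': factor to Atom → v Atom1 with Atom1 → u | Atom.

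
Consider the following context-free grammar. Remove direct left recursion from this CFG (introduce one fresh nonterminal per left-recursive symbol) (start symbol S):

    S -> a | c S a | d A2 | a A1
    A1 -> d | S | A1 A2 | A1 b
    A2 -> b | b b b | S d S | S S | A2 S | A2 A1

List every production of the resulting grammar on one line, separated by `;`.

S -> a | c S a | d A2 | a A1; A1 -> d A1' | S A1'; A2 -> b A2' | b b b A2' | S d S A2' | S S A2'; A1' -> A2 A1' | b A1' | ε; A2' -> S A2' | A1 A2' | ε

A1, A2 are directly left-recursive.
For A1: α = {A2, b}, β = {d, S}. Rewrite as A1 → β A1' and A1' → α A1' | ε.
For A2: α = {S, A1}, β = {b, b b b, S d S, S S}. Rewrite as A2 → β A2' and A2' → α A2' | ε.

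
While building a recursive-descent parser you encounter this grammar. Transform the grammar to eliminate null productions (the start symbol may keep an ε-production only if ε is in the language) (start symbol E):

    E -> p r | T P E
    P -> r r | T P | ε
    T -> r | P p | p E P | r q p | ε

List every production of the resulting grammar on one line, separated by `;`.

Nullable nonterminals: {P, T}.
ε ∉ L(G), so no ε-production is kept.
Expand every rule over subsets of its nullable positions: E → T P E gives T P E | T E | P E. P → T P gives T P | T. T → P p gives P p | p. T → p E P gives p E P | p E.

E -> p r | T P E | T E | P E; P -> r r | T P | T; T -> r | P p | p | p E P | p E | r q p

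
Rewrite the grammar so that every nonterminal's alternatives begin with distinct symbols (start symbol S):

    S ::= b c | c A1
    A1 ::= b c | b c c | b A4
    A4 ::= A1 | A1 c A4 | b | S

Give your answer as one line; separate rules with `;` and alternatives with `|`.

S ::= b c | c A1; A1 ::= b A1'; A4 ::= b | S | A1 A4'; A1' ::= A4 | c A1''; A4' ::= ε | c A4; A1'' ::= ε | c

A1 has alternatives sharing prefix 'b': factor to A1 → b A1' with A1' → c | c c | A4.
A4 has alternatives sharing prefix 'A1': factor to A4 → A1 A4' with A4' → ε | c A4.
A1' has alternatives sharing prefix 'c': factor to A1' → c A1'' with A1'' → ε | c.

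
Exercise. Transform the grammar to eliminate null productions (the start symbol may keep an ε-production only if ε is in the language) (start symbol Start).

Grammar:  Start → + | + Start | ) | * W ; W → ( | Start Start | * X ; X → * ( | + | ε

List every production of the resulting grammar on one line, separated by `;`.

Start → + | + Start | ) | * W; W → ( | Start Start | * X | *; X → * ( | +

The nullable symbols are {X}.
ε ∉ L(G), so no ε-production is kept.
Expand every rule over subsets of its nullable positions: W → * X gives * X | *.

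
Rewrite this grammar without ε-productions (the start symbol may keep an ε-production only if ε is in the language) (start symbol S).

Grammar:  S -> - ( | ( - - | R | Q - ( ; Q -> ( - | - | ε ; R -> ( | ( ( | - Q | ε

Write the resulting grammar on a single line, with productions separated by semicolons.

Nullable set = {Q, R, S}.
ε ∈ L(G) since S is nullable, so keep S → ε.
For each production, add variants omitting each subset of nullable occurrences: R → - Q gives - Q | -.

S -> - ( | ( - - | R | Q - ( | ε; Q -> ( - | -; R -> ( | ( ( | - Q | -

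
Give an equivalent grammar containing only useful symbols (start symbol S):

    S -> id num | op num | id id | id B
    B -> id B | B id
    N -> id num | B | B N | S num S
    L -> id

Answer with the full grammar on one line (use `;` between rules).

S -> id num | op num | id id

Generating nonterminals: {L, N, S}.
Reachable from S after that: {S}.
Removed useless symbols: {B, L, N} and every production mentioning them.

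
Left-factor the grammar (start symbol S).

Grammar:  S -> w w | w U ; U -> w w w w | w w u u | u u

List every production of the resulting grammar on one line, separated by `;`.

S -> w S'; U -> u u | w w U'; S' -> w | U; U' -> w w | u u

S has alternatives sharing prefix 'w': factor to S → w S' with S' → w | U.
U has alternatives sharing prefix 'w w': factor to U → w w U' with U' → w w | u u.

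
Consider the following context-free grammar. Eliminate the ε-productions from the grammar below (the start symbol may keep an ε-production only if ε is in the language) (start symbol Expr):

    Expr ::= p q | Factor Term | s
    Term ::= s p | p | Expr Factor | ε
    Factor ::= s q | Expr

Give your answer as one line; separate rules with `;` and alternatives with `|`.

Nullable set = {Term}.
ε ∉ L(G), so no ε-production is kept.
Add the nullable-subset variants: Expr → Factor Term gives Factor Term | Factor.

Expr ::= p q | Factor Term | Factor | s; Term ::= s p | p | Expr Factor; Factor ::= s q | Expr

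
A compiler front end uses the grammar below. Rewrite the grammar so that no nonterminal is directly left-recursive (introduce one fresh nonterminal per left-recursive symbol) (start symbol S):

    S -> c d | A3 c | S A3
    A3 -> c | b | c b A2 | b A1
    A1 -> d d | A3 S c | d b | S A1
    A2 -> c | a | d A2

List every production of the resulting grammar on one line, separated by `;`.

S -> c d S' | A3 c S'; A3 -> c | b | c b A2 | b A1; A1 -> d d | A3 S c | d b | S A1; A2 -> c | a | d A2; S' -> A3 S' | epsilon

S is directly left-recursive.
For S: α = {A3}, β = {c d, A3 c}. Rewrite as S → β S' and S' → α S' | ε.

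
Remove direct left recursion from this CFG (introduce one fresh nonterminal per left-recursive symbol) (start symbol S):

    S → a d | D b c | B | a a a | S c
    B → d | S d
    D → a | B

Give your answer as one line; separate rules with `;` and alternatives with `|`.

S → a d S' | D b c S' | B S' | a a a S'; B → d | S d; D → a | B; S' → c S' | ε

Left recursion appears on S.
For S: α = {c}, β = {a d, D b c, B, a a a}. Rewrite as S → β S' and S' → α S' | ε.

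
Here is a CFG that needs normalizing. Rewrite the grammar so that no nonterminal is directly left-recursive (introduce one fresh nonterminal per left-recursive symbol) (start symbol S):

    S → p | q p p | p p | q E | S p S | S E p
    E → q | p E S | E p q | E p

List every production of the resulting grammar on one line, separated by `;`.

Left recursion appears on S, E.
For S: α = {p S, E p}, β = {p, q p p, p p, q E}. Rewrite as S → β S' and S' → α S' | ε.
For E: α = {p q, p}, β = {q, p E S}. Rewrite as E → β E' and E' → α E' | ε.

S → p S' | q p p S' | p p S' | q E S'; E → q E' | p E S E'; S' → p S S' | E p S' | ε; E' → p q E' | p E' | ε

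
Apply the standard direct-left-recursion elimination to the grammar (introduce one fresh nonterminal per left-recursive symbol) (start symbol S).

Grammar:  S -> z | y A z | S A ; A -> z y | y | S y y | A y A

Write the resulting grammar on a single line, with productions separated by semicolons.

Left recursion appears on S, A.
For S: α = {A}, β = {z, y A z}. Rewrite as S → β S' and S' → α S' | ε.
For A: α = {y A}, β = {z y, y, S y y}. Rewrite as A → β A' and A' → α A' | ε.

S -> z S' | y A z S'; A -> z y A' | y A' | S y y A'; S' -> A S' | ε; A' -> y A A' | ε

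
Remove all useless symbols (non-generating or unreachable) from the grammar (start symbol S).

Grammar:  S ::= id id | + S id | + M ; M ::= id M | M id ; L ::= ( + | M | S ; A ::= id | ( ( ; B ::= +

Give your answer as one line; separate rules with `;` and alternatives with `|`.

Generating nonterminals: {A, B, L, S}.
Reachable from S after that: {S}.
Removed useless symbols: {A, B, L, M} and every production mentioning them.

S ::= id id | + S id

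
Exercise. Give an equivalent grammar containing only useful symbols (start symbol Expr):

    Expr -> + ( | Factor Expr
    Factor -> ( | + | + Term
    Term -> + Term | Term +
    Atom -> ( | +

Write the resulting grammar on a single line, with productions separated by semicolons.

Generating nonterminals: {Atom, Expr, Factor}.
Reachable from Expr after that: {Expr, Factor}.
Removed useless symbols: {Atom, Term} and every production mentioning them.

Expr -> + ( | Factor Expr; Factor -> ( | +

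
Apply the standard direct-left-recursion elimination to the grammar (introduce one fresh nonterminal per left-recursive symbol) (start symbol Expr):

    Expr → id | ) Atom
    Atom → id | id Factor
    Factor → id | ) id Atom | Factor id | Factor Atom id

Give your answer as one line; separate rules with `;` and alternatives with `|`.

Expr → id | ) Atom; Atom → id | id Factor; Factor → id Factor1 | ) id Atom Factor1; Factor1 → id Factor1 | Atom id Factor1 | epsilon

Left recursion appears on Factor.
For Factor: α = {id, Atom id}, β = {id, ) id Atom}. Rewrite as Factor → β Factor1 and Factor1 → α Factor1 | ε.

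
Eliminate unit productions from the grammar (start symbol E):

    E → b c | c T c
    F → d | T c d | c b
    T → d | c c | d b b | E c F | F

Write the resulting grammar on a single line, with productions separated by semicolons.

E → b c | c T c; F → d | T c d | c b; T → d | T c d | c b | c c | d b b | E c F

Unit pairs: T ⇒* {F}.
For each unit pair (A, B), copy every non-unit production of B to A, then drop all unit productions.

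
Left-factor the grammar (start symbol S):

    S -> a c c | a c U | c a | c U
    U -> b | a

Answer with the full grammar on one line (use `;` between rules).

S -> a c S' | c S''; U -> b | a; S' -> c | U; S'' -> a | U

S has alternatives sharing prefix 'a c': factor to S → a c S' with S' → c | U.
S has alternatives sharing prefix 'c': factor to S → c S'' with S'' → a | U.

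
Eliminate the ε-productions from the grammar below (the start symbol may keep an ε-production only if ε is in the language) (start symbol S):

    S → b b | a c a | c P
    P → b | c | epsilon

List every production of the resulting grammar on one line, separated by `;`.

Nullable nonterminals: {P}.
ε ∉ L(G), so no ε-production is kept.
Add the nullable-subset variants: S → c P gives c P | c.

S → b b | a c a | c P | c; P → b | c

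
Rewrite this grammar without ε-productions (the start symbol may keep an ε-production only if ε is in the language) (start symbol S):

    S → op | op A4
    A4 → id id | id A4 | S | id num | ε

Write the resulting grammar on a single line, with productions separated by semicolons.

S → op | op A4; A4 → id id | id A4 | id | S | id num

Nullable set = {A4}.
ε ∉ L(G), so no ε-production is kept.
Add the nullable-subset variants: A4 → id A4 gives id A4 | id.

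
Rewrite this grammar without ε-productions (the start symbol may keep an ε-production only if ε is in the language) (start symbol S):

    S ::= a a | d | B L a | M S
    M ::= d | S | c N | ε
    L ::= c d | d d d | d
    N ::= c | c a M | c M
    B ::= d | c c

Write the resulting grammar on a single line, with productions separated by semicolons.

S ::= a a | d | B L a | M S; M ::= d | S | c N; L ::= c d | d d d | d; N ::= c | c a M | c a | c M; B ::= d | c c

Nullable nonterminals: {M}.
ε ∉ L(G), so no ε-production is kept.
For each production, add variants omitting each subset of nullable occurrences: N → c a M gives c a M | c a.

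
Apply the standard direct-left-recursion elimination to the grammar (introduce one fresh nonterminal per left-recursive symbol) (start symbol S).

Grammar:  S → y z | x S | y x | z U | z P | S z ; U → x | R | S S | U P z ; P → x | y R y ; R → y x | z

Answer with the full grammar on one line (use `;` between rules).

S → y z S' | x S S' | y x S' | z U S' | z P S'; U → x U' | R U' | S S U'; P → x | y R y; R → y x | z; S' → z S' | ε; U' → P z U' | ε

Left recursion appears on S, U.
For S: α = {z}, β = {y z, x S, y x, z U, z P}. Rewrite as S → β S' and S' → α S' | ε.
For U: α = {P z}, β = {x, R, S S}. Rewrite as U → β U' and U' → α U' | ε.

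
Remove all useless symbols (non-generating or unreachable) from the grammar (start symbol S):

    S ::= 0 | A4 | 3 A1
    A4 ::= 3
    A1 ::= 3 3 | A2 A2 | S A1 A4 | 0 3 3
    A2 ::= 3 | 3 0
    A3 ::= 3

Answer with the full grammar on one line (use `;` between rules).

S ::= 0 | A4 | 3 A1; A4 ::= 3; A1 ::= 3 3 | A2 A2 | S A1 A4 | 0 3 3; A2 ::= 3 | 3 0

Generating nonterminals: {A1, A2, A3, A4, S}.
Reachable from S after that: {A1, A2, A4, S}.
Removed useless symbols: {A3} and every production mentioning them.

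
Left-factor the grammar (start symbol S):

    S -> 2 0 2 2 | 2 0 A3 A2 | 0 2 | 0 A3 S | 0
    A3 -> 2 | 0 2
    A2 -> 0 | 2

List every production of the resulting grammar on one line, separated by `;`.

S -> 0 S' | 2 0 S''; A3 -> 2 | 0 2; A2 -> 0 | 2; S' -> 2 | A3 S | ε; S'' -> 2 2 | A3 A2

S has alternatives sharing prefix '0': factor to S → 0 S' with S' → 2 | A3 S | ε.
S has alternatives sharing prefix '2 0': factor to S → 2 0 S'' with S'' → 2 2 | A3 A2.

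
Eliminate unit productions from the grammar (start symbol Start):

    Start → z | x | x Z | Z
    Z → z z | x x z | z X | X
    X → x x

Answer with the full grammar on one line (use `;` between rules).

Unit pairs: Start ⇒* {X, Z}; Z ⇒* {X}.
For each unit pair (A, B), copy every non-unit production of B to A, then drop all unit productions.

Start → z z | x x z | z X | z | x | x Z | x x; Z → z z | x x z | z X | x x; X → x x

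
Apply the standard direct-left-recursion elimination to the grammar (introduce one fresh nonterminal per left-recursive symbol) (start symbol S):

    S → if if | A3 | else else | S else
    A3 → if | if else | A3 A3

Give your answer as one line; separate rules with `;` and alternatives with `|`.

Directly left-recursive nonterminals: S, A3.
For S: α = {else}, β = {if if, A3, else else}. Rewrite as S → β S' and S' → α S' | ε.
For A3: α = {A3}, β = {if, if else}. Rewrite as A3 → β A3' and A3' → α A3' | ε.

S → if if S' | A3 S' | else else S'; A3 → if A3' | if else A3'; S' → else S' | epsilon; A3' → A3 A3' | epsilon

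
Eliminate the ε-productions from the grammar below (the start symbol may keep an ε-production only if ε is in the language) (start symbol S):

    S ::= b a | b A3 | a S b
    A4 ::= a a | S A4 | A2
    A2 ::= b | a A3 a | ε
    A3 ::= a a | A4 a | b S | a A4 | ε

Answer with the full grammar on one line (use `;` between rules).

Nullable set = {A2, A3, A4}.
ε ∉ L(G), so no ε-production is kept.
Add the nullable-subset variants: S → b A3 gives b A3 | b. A4 → S A4 gives S A4 | S. A2 → a A3 a gives a A3 a | a a. A3 → A4 a gives A4 a | a.

S ::= b a | b A3 | b | a S b; A4 ::= a a | S A4 | S | A2; A2 ::= b | a A3 a | a a; A3 ::= a a | A4 a | a | b S | a A4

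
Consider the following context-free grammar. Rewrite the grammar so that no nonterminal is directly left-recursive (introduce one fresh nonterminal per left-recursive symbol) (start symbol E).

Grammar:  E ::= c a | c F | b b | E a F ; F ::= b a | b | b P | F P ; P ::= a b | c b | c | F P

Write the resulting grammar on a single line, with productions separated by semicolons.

Left recursion appears on E, F.
For E: α = {a F}, β = {c a, c F, b b}. Rewrite as E → β E' and E' → α E' | ε.
For F: α = {P}, β = {b a, b, b P}. Rewrite as F → β F' and F' → α F' | ε.

E ::= c a E' | c F E' | b b E'; F ::= b a F' | b F' | b P F'; P ::= a b | c b | c | F P; E' ::= a F E' | ε; F' ::= P F' | ε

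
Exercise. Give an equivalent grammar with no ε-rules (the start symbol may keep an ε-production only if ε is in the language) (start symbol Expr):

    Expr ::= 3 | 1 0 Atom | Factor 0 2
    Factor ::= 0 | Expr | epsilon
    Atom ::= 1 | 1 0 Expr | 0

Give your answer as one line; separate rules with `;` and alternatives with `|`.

The nullable symbols are {Factor}.
ε ∉ L(G), so no ε-production is kept.
Add the nullable-subset variants: Expr → Factor 0 2 gives Factor 0 2 | 0 2.

Expr ::= 3 | 1 0 Atom | Factor 0 2 | 0 2; Factor ::= 0 | Expr; Atom ::= 1 | 1 0 Expr | 0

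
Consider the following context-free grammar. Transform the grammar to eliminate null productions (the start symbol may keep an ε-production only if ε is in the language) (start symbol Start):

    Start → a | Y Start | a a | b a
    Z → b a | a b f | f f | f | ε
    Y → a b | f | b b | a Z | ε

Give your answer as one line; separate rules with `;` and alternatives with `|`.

The nullable symbols are {Y, Z}.
ε ∉ L(G), so no ε-production is kept.
For each production, add variants omitting each subset of nullable occurrences: Y → a Z gives a Z | a.

Start → a | Y Start | a a | b a; Z → b a | a b f | f f | f; Y → a b | f | b b | a Z | a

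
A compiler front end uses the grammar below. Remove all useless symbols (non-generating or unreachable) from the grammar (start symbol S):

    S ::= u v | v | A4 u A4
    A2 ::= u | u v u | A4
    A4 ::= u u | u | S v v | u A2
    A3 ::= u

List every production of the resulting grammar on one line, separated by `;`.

Generating nonterminals: {A2, A3, A4, S}.
Reachable from S after that: {A2, A4, S}.
Removed useless symbols: {A3} and every production mentioning them.

S ::= u v | v | A4 u A4; A2 ::= u | u v u | A4; A4 ::= u u | u | S v v | u A2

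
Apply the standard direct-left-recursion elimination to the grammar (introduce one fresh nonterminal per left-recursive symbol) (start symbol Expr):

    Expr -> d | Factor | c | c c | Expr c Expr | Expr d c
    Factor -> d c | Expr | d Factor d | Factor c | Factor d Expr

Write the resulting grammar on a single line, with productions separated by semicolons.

Left recursion appears on Expr, Factor.
For Expr: α = {c Expr, d c}, β = {d, Factor, c, c c}. Rewrite as Expr → β Expr1 and Expr1 → α Expr1 | ε.
For Factor: α = {c, d Expr}, β = {d c, Expr, d Factor d}. Rewrite as Factor → β Factor1 and Factor1 → α Factor1 | ε.

Expr -> d Expr1 | Factor Expr1 | c Expr1 | c c Expr1; Factor -> d c Factor1 | Expr Factor1 | d Factor d Factor1; Expr1 -> c Expr Expr1 | d c Expr1 | ε; Factor1 -> c Factor1 | d Expr Factor1 | ε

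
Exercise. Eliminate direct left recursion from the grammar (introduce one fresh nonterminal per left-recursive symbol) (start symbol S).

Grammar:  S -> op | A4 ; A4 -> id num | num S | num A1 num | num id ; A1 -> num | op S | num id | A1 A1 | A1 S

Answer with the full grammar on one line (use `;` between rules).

S -> op | A4; A4 -> id num | num S | num A1 num | num id; A1 -> num A1' | op S A1' | num id A1'; A1' -> A1 A1' | S A1' | ε

Directly left-recursive nonterminal: A1.
For A1: α = {A1, S}, β = {num, op S, num id}. Rewrite as A1 → β A1' and A1' → α A1' | ε.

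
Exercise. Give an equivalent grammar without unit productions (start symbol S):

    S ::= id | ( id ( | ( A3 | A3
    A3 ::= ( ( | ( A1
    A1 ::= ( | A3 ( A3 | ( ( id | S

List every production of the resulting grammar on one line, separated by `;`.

Unit pairs: A1 ⇒* {A3, S}; S ⇒* {A3}.
For each unit pair (A, B), copy every non-unit production of B to A, then drop all unit productions.

S ::= id | ( id ( | ( A3 | ( ( | ( A1; A3 ::= ( ( | ( A1; A1 ::= ( | A3 ( A3 | ( ( id | id | ( id ( | ( A3 | ( ( | ( A1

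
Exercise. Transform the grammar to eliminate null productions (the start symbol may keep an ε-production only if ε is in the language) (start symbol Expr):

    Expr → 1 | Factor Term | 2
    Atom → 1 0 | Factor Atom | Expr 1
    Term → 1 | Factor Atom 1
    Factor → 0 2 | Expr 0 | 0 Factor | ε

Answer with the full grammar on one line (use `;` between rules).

Expr → 1 | Factor Term | Term | 2; Atom → 1 0 | Factor Atom | Expr 1; Term → 1 | Factor Atom 1 | Atom 1; Factor → 0 2 | Expr 0 | 0 Factor | 0

Nullable set = {Factor}.
ε ∉ L(G), so no ε-production is kept.
For each production, add variants omitting each subset of nullable occurrences: Expr → Factor Term gives Factor Term | Term. Term → Factor Atom 1 gives Factor Atom 1 | Atom 1. Factor → 0 Factor gives 0 Factor | 0.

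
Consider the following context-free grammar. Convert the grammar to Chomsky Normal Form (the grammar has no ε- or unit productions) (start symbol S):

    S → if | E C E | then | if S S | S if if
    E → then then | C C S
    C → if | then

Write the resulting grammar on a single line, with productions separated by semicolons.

Introduce a nonterminal for each terminal appearing in a rule of length ≥ 2: X1 → if, X2 → then.
Binarize each right-hand side of length ≥ 3 by chaining fresh nonterminals (Y1, Y2, …): affected rules were S → E C E; S → X1 S S; S → S X1 X1; E → C C S.

S → if | E Y1 | then | X1 Y2 | S Y3; E → X2 X2 | C Y4; C → if | then; X1 → if; X2 → then; Y1 → C E; Y2 → S S; Y3 → X1 X1; Y4 → C S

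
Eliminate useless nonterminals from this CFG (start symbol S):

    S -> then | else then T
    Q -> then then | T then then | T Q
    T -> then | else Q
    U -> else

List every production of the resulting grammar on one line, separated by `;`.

Generating nonterminals: {Q, S, T, U}.
Reachable from S after that: {Q, S, T}.
Removed useless symbols: {U} and every production mentioning them.

S -> then | else then T; Q -> then then | T then then | T Q; T -> then | else Q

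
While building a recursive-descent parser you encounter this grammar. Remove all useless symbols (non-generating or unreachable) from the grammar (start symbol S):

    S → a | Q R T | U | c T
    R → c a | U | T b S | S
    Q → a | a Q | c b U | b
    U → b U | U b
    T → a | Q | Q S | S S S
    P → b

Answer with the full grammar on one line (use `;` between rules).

S → a | Q R T | c T; R → c a | T b S | S; Q → a | a Q | b; T → a | Q | Q S | S S S

Generating nonterminals: {P, Q, R, S, T}.
Reachable from S after that: {Q, R, S, T}.
Removed useless symbols: {P, U} and every production mentioning them.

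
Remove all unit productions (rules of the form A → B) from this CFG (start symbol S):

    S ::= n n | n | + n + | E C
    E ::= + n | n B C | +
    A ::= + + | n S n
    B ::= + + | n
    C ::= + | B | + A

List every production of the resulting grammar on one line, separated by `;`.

Unit pairs: C ⇒* {B}.
For every A with A ⇒* B via unit rules, add B's non-unit alternatives to A; then delete every rule of the form X → Y.

S ::= n n | n | + n + | E C; E ::= + n | n B C | +; A ::= + + | n S n; B ::= + + | n; C ::= + + | n | + | + A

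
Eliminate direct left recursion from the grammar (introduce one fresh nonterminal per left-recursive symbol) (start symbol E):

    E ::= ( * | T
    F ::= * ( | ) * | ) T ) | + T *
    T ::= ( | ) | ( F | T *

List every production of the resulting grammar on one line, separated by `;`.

Directly left-recursive nonterminal: T.
For T: α = {*}, β = {(, ), ( F}. Rewrite as T → β T' and T' → α T' | ε.

E ::= ( * | T; F ::= * ( | ) * | ) T ) | + T *; T ::= ( T' | ) T' | ( F T'; T' ::= * T' | eps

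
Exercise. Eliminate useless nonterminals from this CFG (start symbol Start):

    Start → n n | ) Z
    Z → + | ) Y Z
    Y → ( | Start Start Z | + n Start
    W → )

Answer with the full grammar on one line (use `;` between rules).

Generating nonterminals: {Start, W, Y, Z}.
Reachable from Start after that: {Start, Y, Z}.
Removed useless symbols: {W} and every production mentioning them.

Start → n n | ) Z; Z → + | ) Y Z; Y → ( | Start Start Z | + n Start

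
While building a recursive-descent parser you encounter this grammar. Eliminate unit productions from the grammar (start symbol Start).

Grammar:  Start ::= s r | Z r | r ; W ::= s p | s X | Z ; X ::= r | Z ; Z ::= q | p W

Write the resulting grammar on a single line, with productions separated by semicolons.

Unit pairs: W ⇒* {Z}; X ⇒* {Z}.
For every A with A ⇒* B via unit rules, add B's non-unit alternatives to A; then delete every rule of the form X → Y.

Start ::= s r | Z r | r; W ::= q | p W | s p | s X; X ::= q | p W | r; Z ::= q | p W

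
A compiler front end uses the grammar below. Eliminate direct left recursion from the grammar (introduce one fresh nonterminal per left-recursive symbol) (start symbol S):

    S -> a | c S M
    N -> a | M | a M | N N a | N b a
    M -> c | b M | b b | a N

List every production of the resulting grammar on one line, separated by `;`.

Directly left-recursive nonterminal: N.
For N: α = {N a, b a}, β = {a, M, a M}. Rewrite as N → β N' and N' → α N' | ε.

S -> a | c S M; N -> a N' | M N' | a M N'; M -> c | b M | b b | a N; N' -> N a N' | b a N' | eps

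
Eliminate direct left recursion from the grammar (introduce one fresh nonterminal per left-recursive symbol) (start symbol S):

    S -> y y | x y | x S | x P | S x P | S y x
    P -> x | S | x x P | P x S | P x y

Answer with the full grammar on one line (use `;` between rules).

S -> y y S' | x y S' | x S S' | x P S'; P -> x P' | S P' | x x P P'; S' -> x P S' | y x S' | ε; P' -> x S P' | x y P' | ε

Directly left-recursive nonterminals: S, P.
For S: α = {x P, y x}, β = {y y, x y, x S, x P}. Rewrite as S → β S' and S' → α S' | ε.
For P: α = {x S, x y}, β = {x, S, x x P}. Rewrite as P → β P' and P' → α P' | ε.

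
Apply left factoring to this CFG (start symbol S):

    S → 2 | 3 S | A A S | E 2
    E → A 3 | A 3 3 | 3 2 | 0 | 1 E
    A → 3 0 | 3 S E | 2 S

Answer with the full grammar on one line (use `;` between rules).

S → 2 | 3 S | A A S | E 2; E → 3 2 | 0 | 1 E | A 3 E'; A → 2 S | 3 A'; E' → ε | 3; A' → 0 | S E

E has alternatives sharing prefix 'A 3': factor to E → A 3 E' with E' → ε | 3.
A has alternatives sharing prefix '3': factor to A → 3 A' with A' → 0 | S E.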